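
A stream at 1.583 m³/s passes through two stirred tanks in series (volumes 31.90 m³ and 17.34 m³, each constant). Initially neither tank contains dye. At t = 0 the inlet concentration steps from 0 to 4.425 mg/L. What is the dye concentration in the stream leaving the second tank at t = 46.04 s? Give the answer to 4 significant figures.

Species balance on tank i: dCᵢ/dt = (Cᵢ₋₁ − Cᵢ)/τᵢ with τᵢ = Vᵢ/Q.
τ₁ = 31.90/1.583 = 20.1516 s; τ₂ = 17.34/1.583 = 10.9539 s.
Solving the cascade with C₁(0)=C₂(0)=0 gives C₂(t) = C_in[1 − (τ₁ e^(−t/τ₁) − τ₂ e^(−t/τ₂))/(τ₁ − τ₂)].
At t = 46.04: e^(−t/τ₁) = 0.101807, e^(−t/τ₂) = 0.0149495.
C₂ = 4.425·[1 − (20.1516·0.101807 − 10.9539·0.0149495)/(9.19773)] = 4.425·0.794752 = 3.51678 mg/L.

3.517 mg/L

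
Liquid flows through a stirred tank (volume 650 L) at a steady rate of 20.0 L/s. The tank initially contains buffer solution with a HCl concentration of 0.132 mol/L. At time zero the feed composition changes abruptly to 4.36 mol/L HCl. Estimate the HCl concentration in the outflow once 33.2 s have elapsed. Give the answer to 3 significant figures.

2.84 mol/L

Mass balance on the solute (V constant): V dC/dt = Q(C_in − C).
So dC/dt = (C_in − C)/τ with τ = V/Q = 650/20.0 = 32.500 s.
Solution: C(t) = C_in + (C₀ − C_in) e^(−t/τ).
C(33.2) = 4.36 + (0.132 − 4.36)·e^(−33.2/32.500) = 4.36 + (-4.2280)·0.36004 = 2.8377 mol/L.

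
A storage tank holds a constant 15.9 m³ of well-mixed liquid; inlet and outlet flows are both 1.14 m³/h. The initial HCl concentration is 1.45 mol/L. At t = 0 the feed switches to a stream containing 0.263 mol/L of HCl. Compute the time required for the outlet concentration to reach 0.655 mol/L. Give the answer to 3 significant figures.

15.5 h

Mass balance on the solute (V constant): V dC/dt = Q(C_in − C), so τ = V/Q = 13.947 h.
C(t) = C_in + (C₀ − C_in) e^(−t/τ). Set C = 0.655 and solve for t:
e^(−t/τ) = (C − C_in)/(C₀ − C_in) = (0.655 − 0.263)/(1.45 − 0.263) = 0.33024
t = −τ ln(…) = 13.947 × 1.1079 = 15.453 h.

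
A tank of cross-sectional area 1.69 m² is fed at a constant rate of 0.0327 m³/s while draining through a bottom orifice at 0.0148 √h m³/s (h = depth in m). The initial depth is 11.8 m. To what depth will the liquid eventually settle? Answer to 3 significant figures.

Volume balance on the tank: A dh/dt = Q_in − 0.0148 √h. At steady state dh/dt = 0:
Q_in = 0.0148 √h_ss ⇒ √h_ss = 0.0327/0.0148 = 2.2095.
h_ss = 2.2095² = 4.8817 m. (Since h₀ = 11.8 m > h_ss, the level will fall toward this value.)

4.88 m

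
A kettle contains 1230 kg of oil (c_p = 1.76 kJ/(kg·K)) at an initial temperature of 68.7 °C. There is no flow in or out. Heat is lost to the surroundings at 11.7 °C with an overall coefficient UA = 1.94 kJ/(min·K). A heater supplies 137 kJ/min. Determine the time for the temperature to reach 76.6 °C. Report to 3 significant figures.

968 min

Heat balance on the well-mixed liquid: M c_p dT/dt = −UA(T − T_amb) + Q̇.
τ = M c_p/UA = 1115.9 min; T_ss = T_amb + Q̇/UA = 11.7 + 137/1.94 = 82.319 °C.
T(t) = T_ss + (T₀ − T_ss)e^(−t/τ); set T = 76.6:
t = −τ ln[(T − T_ss)/(T₀ − T_ss)] = −1115.9 · ln(0.41991) = 968.26 min.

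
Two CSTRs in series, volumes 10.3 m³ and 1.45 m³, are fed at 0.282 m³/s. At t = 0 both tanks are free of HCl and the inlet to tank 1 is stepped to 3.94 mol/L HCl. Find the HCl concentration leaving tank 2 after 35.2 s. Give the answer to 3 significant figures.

Species balance on tank i: dCᵢ/dt = (Cᵢ₋₁ − Cᵢ)/τᵢ with τᵢ = Vᵢ/Q.
τ₁ = 10.3/0.282 = 36.525 s; τ₂ = 1.45/0.282 = 5.1418 s.
Solving the cascade with C₁(0)=C₂(0)=0 gives C₂(t) = C_in[1 − (τ₁ e^(−t/τ₁) − τ₂ e^(−t/τ₂))/(τ₁ − τ₂)].
At t = 35.2: e^(−t/τ₁) = 0.38147, e^(−t/τ₂) = 0.0010639.
C₂ = 3.94·[1 − (36.525·0.38147 − 5.1418·0.0010639)/(31.383)] = 3.94·0.55621 = 2.1915 mol/L.

2.19 mol/L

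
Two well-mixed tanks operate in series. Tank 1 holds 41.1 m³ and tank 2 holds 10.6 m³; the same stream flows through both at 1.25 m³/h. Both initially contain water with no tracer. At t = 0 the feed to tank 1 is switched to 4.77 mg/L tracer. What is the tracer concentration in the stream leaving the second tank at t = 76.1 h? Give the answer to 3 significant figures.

4.14 mg/L

Time constants: τᵢ = Vᵢ/Q for each well-mixed tank.
τ₁ = 41.1/1.25 = 32.880 h; τ₂ = 10.6/1.25 = 8.4800 h.
Solving the cascade with C₁(0)=C₂(0)=0 gives C₂(t) = C_in[1 − (τ₁ e^(−t/τ₁) − τ₂ e^(−t/τ₂))/(τ₁ − τ₂)].
At t = 76.1: e^(−t/τ₁) = 0.098818, e^(−t/τ₂) = 0.00012665.
C₂ = 4.77·[1 − (32.880·0.098818 − 8.4800·0.00012665)/(24.400)] = 4.77·0.86688 = 4.1350 mg/L.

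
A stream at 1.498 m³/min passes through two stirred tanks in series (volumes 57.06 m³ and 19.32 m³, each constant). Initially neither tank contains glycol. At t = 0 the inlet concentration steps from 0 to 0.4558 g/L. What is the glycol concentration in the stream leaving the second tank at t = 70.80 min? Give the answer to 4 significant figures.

Each tank obeys Vᵢ dCᵢ/dt = Q(Cᵢ₋₁ − Cᵢ), so τᵢ = Vᵢ/Q.
τ₁ = 57.06/1.498 = 38.0908 min; τ₂ = 19.32/1.498 = 12.8972 min.
Solving the cascade with C₁(0)=C₂(0)=0 gives C₂(t) = C_in[1 − (τ₁ e^(−t/τ₁) − τ₂ e^(−t/τ₂))/(τ₁ − τ₂)].
At t = 70.80: e^(−t/τ₁) = 0.155872, e^(−t/τ₂) = 0.00412964.
C₂ = 0.4558·[1 − (38.0908·0.155872 − 12.8972·0.00412964)/(25.1936)] = 0.4558·0.766447 = 0.349346 g/L.

0.3493 g/L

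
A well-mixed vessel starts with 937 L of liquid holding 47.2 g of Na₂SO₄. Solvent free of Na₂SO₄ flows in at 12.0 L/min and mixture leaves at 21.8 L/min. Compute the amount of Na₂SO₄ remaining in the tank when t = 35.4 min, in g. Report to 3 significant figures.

Let m(t) be the amount of Na₂SO₄. Volume: V(t) = V₀ + (Q_in − Q_out) t = 937 − 9.8000 t; V(35.4) = 590.08 L.
Species balance (pure solvent in): dm/dt = −Q_out · m/V(t).
dm/m = −Q_out dt/(V₀ − 9.8000 t); integrating gives ln(m/m₀) = −(Q_out/(Q_in−Q_out)) ln(V/V₀).
m = m₀ (V₀/V)^(Q_out/(Q_in−Q_out)) = 47.2 × (937/590.08)^(-2.2245) = 16.873 g.

16.9 g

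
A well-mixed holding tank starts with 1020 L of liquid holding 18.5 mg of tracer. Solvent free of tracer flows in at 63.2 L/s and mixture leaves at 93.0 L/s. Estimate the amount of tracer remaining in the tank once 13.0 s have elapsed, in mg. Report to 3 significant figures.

Let m(t) be the amount of tracer. Volume: V(t) = V₀ + (Q_in − Q_out) t = 1020 − 29.800 t; V(13.0) = 632.60 L.
Solute balance: dm/dt = 0 − Q_out C = −Q_out m/V(t).
Separate: dm/m = −Q_out dt/V(t) ⇒ ln(m/m₀) = −(Q_out/(Q_in−Q_out)) ln(V/V₀).
m = m₀ (V₀/V)^(Q_out/(Q_in−Q_out)) = 18.5 × (1020/632.60)^(-3.1208) = 4.1658 mg.

4.17 mg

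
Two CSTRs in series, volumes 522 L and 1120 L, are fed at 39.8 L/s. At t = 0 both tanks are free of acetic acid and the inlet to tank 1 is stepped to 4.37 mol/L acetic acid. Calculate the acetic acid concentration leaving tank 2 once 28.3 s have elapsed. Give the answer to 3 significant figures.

Time constants: τᵢ = Vᵢ/Q for each well-mixed tank.
τ₁ = 522/39.8 = 13.116 s; τ₂ = 1120/39.8 = 28.141 s.
Tank 1: C₁ = C_in(1 − e^(−t/τ₁)). Tank 2 (τ₁ ≠ τ₂): C₂ = C_in[1 − (τ₁ e^(−t/τ₁) − τ₂ e^(−t/τ₂))/(τ₁ − τ₂)].
At t = 28.3: e^(−t/τ₁) = 0.11559, e^(−t/τ₂) = 0.36580.
C₂ = 4.37·[1 − (13.116·0.11559 − 28.141·0.36580)/(-15.025)] = 4.37·0.41578 = 1.8170 mol/L.

1.82 mol/L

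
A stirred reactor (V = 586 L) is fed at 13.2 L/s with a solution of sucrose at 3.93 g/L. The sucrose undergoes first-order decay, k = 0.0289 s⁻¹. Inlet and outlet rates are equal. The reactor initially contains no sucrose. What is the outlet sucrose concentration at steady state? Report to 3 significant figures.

Species balance: V dC/dt = Q C_in − Q C − k V C.
At steady state: 0 = Q C_in − (Q + kV) C_ss, so C_ss = Q C_in/(Q + kV).
C_ss = 13.2·3.93/(13.2 + 0.0289·586) = 51.876/30.135 = 1.7214 g/L.

1.72 g/L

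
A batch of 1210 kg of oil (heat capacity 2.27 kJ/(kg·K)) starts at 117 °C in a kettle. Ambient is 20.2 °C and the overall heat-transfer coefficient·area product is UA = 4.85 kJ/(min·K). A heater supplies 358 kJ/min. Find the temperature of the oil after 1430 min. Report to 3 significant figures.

Unsteady energy balance on the tank contents: M c_p dT/dt = −UA(T − T_amb) + Q̇.
dT/dt = (T_ss − T)/τ with T_ss = T_amb + Q̇/UA = 20.2 + 358/4.85 = 94.014 °C, τ = M c_p/UA = 1210·2.27/4.85 = 566.33 min.
T approaches T_ss exponentially: T(t) = T_ss + (T₀ − T_ss) e^(−t/τ).
T(1430) = 94.014 + (22.986)·0.080056 = 95.855 °C.

95.9 °C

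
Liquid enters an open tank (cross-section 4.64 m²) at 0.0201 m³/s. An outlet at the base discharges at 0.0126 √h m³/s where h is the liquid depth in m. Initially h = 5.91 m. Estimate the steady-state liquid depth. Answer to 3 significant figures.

A dh/dt = Q_in − 0.0126 √h. Steady state requires inflow = outflow:
Q_in = 0.0126 √h_ss ⇒ √h_ss = 0.0201/0.0126 = 1.5952.
h_ss = 1.5952² = 2.5448 m. (Since h₀ = 5.91 m > h_ss, the level will fall toward this value.)

2.54 m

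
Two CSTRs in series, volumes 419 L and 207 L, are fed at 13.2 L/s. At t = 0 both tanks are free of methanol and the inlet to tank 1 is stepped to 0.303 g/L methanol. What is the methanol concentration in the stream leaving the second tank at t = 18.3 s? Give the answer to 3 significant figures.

0.0586 g/L

Time constants: τᵢ = Vᵢ/Q for each well-mixed tank.
τ₁ = 419/13.2 = 31.742 s; τ₂ = 207/13.2 = 15.682 s.
Tank 1: C₁ = C_in(1 − e^(−t/τ₁)). Tank 2 (τ₁ ≠ τ₂): C₂ = C_in[1 − (τ₁ e^(−t/τ₁) − τ₂ e^(−t/τ₂))/(τ₁ − τ₂)].
At t = 18.3: e^(−t/τ₁) = 0.56185, e^(−t/τ₂) = 0.31131.
C₂ = 0.303·[1 − (31.742·0.56185 − 15.682·0.31131)/(16.061)] = 0.303·0.19352 = 0.058635 g/L.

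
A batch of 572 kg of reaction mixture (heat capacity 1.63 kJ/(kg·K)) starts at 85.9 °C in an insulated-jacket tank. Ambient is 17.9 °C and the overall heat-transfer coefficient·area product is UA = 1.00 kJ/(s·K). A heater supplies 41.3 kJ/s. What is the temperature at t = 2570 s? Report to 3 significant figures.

Energy balance: M c_p dT/dt = −UA(T − T_amb) + Q̇.
dT/dt = (T_ss − T)/τ with T_ss = T_amb + Q̇/UA = 17.9 + 41.3/1.00 = 59.200 °C, τ = M c_p/UA = 572·1.63/1.00 = 932.36 s.
Integrating: T(t) = T_ss + (T₀ − T_ss) e^(−t/τ).
T(2570) = 59.200 + (26.700)·0.063517 = 60.896 °C.

60.9 °C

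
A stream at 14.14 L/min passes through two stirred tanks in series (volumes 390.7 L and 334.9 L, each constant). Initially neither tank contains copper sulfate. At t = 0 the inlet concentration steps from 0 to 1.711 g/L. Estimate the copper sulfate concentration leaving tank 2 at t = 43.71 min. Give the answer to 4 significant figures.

Time constants: τᵢ = Vᵢ/Q for each well-mixed tank.
τ₁ = 390.7/14.14 = 27.6308 min; τ₂ = 334.9/14.14 = 23.6846 min.
Tank 1: C₁ = C_in(1 − e^(−t/τ₁)). Tank 2 (τ₁ ≠ τ₂): C₂ = C_in[1 − (τ₁ e^(−t/τ₁) − τ₂ e^(−t/τ₂))/(τ₁ − τ₂)].
At t = 43.71: e^(−t/τ₁) = 0.205578, e^(−t/τ₂) = 0.157946.
C₂ = 1.711·[1 − (27.6308·0.205578 − 23.6846·0.157946)/(3.94625)] = 1.711·0.508540 = 0.870113 g/L.

0.8701 g/L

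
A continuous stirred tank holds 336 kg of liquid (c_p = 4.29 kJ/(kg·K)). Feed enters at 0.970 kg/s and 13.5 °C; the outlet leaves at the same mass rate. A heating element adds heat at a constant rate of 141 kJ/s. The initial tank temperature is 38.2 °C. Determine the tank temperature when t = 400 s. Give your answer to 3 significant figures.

44.5 °C

First-law balance (no shaft work): M c_p dT/dt = ṁ c_p (T_in − T) + 141.
Rearrange: dT/dt = (T_ss − T)/τ with τ = M/ṁ = 346.39 s and T_ss = T_in + Q̇/(ṁ c_p) = 47.384 °C.
This is linear first-order; T(t) = T_ss + (T₀ − T_ss) e^(−t/τ).
T(400) = 47.384 + (-9.1836)·e^(−400/346.39) = 47.384 + (-9.1836)·0.31513 = 44.490 °C.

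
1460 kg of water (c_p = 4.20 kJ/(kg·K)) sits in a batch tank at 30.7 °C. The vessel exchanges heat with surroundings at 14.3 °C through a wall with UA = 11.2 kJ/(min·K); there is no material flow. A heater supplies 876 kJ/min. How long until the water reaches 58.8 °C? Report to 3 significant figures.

332 min

Lumped-capacitance energy balance: M c_p dT/dt = UA(T_amb − T) + Q̇.
τ = M c_p/UA = 547.50 min; T_ss = T_amb + Q̇/UA = 14.3 + 876/11.2 = 92.514 °C.
T(t) = T_ss + (T₀ − T_ss)e^(−t/τ); set T = 58.8:
t = −τ ln[(T − T_ss)/(T₀ − T_ss)] = −547.50 · ln(0.54541) = 331.90 min.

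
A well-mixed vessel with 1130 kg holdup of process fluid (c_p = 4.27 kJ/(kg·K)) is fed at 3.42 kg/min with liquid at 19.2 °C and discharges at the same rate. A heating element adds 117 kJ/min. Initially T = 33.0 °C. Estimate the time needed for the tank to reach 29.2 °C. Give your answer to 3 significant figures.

353 min

M c_p dT/dt = ṁ c_p (T_in − T) + Q̇.
τ = M/ṁ = 330.41 min; T_ss = T_in + Q̇/(ṁ c_p) = 27.212 °C.
T(t) = T_ss + (T₀ − T_ss) e^(−t/τ). Set T = 29.2:
e^(−t/τ) = (29.2 − 27.212)/(33.0 − 27.212) = 0.34349
t = −330.41 · ln(0.34349) = 353.08 min.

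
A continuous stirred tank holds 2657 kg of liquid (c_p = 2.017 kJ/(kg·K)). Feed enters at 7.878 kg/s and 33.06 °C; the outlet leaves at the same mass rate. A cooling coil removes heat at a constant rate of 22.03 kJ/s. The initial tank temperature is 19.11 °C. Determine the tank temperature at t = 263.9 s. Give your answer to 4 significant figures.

25.93 °C

First-law balance (no shaft work): M c_p dT/dt = ṁ c_p (T_in − T) − 22.03.
τ = M/ṁ = 337.268 s; T_ss = T_in − Q̇/(ṁ c_p) = 33.06 − 22.03/(7.878·2.017) = 31.6736 °C.
T approaches T_ss exponentially: T(t) = T_ss + (T₀ − T_ss) e^(−t/τ).
T(263.9) = 31.6736 + (-12.5636)·e^(−263.9/337.268) = 31.6736 + (-12.5636)·0.457278 = 25.9285 °C.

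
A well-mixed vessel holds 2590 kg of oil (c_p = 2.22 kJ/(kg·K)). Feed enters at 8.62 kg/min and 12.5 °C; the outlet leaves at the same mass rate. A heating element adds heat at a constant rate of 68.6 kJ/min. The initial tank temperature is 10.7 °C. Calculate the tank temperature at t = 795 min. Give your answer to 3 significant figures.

M c_p dT/dt = ṁ c_p (T_in − T) + Q̇.
τ = M/ṁ = 300.46 min; T_ss = T_in + Q̇/(ṁ c_p) = 12.5 + 68.6/(8.62·2.22) = 16.085 °C.
T approaches T_ss exponentially: T(t) = T_ss + (T₀ − T_ss) e^(−t/τ).
T(795) = 16.085 + (-5.3848)·e^(−795/300.46) = 16.085 + (-5.3848)·0.070941 = 15.703 °C.

15.7 °C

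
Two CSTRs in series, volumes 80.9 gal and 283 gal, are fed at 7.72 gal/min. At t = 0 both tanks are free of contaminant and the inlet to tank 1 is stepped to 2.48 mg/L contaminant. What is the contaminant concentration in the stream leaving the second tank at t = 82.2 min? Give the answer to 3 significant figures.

Time constants: τᵢ = Vᵢ/Q for each well-mixed tank.
τ₁ = 80.9/7.72 = 10.479 min; τ₂ = 283/7.72 = 36.658 min.
Tank 1: C₁ = C_in(1 − e^(−t/τ₁)). Tank 2 (τ₁ ≠ τ₂): C₂ = C_in[1 − (τ₁ e^(−t/τ₁) − τ₂ e^(−t/τ₂))/(τ₁ − τ₂)].
At t = 82.2: e^(−t/τ₁) = 0.00039208, e^(−t/τ₂) = 0.10621.
C₂ = 2.48·[1 − (10.479·0.00039208 − 36.658·0.10621)/(-26.179)] = 2.48·0.85143 = 2.1116 mg/L.

2.11 mg/L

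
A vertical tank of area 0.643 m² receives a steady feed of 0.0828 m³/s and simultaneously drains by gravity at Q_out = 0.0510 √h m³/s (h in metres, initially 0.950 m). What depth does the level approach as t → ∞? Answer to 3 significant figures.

2.64 m

A dh/dt = Q_in − 0.0510 √h. Steady state requires inflow = outflow:
Q_in = 0.0510 √h_ss ⇒ √h_ss = 0.0828/0.0510 = 1.6235.
h_ss = 1.6235² = 2.6358 m. (Since h₀ = 0.950 m < h_ss, the level will rise toward this value.)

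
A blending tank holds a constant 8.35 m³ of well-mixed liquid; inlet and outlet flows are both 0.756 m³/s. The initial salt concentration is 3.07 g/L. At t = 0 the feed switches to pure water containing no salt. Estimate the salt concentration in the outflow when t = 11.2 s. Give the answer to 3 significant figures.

Accumulation = in − out for the solute gives V dC/dt = Q(C_in − C).
Rewrite as dC/dt + C/τ = C_in/τ, τ = V/Q = 11.045 s.
Solution: C(t) = C_in + (C₀ − C_in) e^(−t/τ).
C(11.2) = 0 + (3.07 − 0)·e^(−11.2/11.045) = 0 + (3.0700)·0.36275 = 1.1136 g/L.

1.11 g/L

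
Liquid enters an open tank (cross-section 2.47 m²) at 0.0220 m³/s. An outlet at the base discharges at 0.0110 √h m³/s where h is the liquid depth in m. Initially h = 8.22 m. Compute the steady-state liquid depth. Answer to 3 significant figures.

4.00 m

Accumulation of liquid (constant cross-section A): A dh/dt = Q_in − 0.0110 √h. At steady state dh/dt = 0:
Q_in = 0.0110 √h_ss ⇒ √h_ss = 0.0220/0.0110 = 2.0000.
h_ss = 2.0000² = 4.0000 m. (Since h₀ = 8.22 m > h_ss, the level will fall toward this value.)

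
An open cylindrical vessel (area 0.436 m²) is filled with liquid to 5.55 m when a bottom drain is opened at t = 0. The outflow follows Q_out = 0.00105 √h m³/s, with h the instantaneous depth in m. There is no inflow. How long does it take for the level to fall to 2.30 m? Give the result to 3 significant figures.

With no inflow, A dh/dt = −0.00105 √h.
Separate and integrate: 2(√h − √h₀) = −(0.00105/A) t.
t = 2A(√h₀ − √h)/0.00105 = 2·0.436·(√5.55 − √2.30)/0.00105
  = 0.87200 × (2.3558 − 1.5166) / 0.00105 = 696.99 s.

697 s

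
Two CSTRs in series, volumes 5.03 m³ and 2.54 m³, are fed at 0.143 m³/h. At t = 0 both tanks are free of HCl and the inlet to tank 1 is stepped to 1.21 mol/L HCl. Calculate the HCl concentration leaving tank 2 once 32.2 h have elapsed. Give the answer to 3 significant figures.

Time constants: τᵢ = Vᵢ/Q for each well-mixed tank.
τ₁ = 5.03/0.143 = 35.175 h; τ₂ = 2.54/0.143 = 17.762 h.
Tank 1: C₁ = C_in(1 − e^(−t/τ₁)). Tank 2 (τ₁ ≠ τ₂): C₂ = C_in[1 − (τ₁ e^(−t/τ₁) − τ₂ e^(−t/τ₂))/(τ₁ − τ₂)].
At t = 32.2: e^(−t/τ₁) = 0.40035, e^(−t/τ₂) = 0.16319.
C₂ = 1.21·[1 − (35.175·0.40035 − 17.762·0.16319)/(17.413)] = 1.21·0.35774 = 0.43286 mol/L.

0.433 mol/L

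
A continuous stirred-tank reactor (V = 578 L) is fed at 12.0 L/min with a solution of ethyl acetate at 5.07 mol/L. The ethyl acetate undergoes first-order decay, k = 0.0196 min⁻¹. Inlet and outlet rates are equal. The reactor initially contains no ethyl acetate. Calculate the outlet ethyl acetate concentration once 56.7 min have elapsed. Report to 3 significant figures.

V dC/dt = Q(C_in − C) − k V C.
This is linear with rate a = Q/V + k = 0.040361 min⁻¹.
C_ss = Q C_in/(Q + kV) = 2.6079 mol/L; C(t) = C_ss + (C₀ − C_ss) e^(−a t).
C(56.7) = 2.6079 + (-2.6079)·e^(−0.040361·56.7) = 2.6079 + (-2.6079)·0.10142 = 2.3434 mol/L.

2.34 mol/L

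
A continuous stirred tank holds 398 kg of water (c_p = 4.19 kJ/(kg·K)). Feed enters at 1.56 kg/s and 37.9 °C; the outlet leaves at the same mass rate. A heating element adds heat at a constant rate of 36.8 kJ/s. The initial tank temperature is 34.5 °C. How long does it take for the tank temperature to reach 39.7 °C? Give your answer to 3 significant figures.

First-law balance (no shaft work): M c_p dT/dt = ṁ c_p (T_in − T) + 36.8.
τ = M/ṁ = 255.13 s; T_ss = T_in + Q̇/(ṁ c_p) = 43.530 °C.
T(t) = T_ss + (T₀ − T_ss) e^(−t/τ). Set T = 39.7:
e^(−t/τ) = (39.7 − 43.530)/(34.5 − 43.530) = 0.42414
t = −255.13 · ln(0.42414) = 218.82 s.

219 s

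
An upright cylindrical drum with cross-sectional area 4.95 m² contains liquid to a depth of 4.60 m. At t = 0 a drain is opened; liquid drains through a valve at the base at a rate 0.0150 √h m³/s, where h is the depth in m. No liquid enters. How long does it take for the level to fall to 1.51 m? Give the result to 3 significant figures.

A dh/dt = −Q_out = −0.0150 √h.
Separate and integrate: 2(√h − √h₀) = −(0.0150/A) t.
t = 2A(√h₀ − √h)/0.0150 = 2·4.95·(√4.60 − √1.51)/0.0150
  = 9.9000 × (2.1448 − 1.2288) / 0.0150 = 604.52 s.

605 s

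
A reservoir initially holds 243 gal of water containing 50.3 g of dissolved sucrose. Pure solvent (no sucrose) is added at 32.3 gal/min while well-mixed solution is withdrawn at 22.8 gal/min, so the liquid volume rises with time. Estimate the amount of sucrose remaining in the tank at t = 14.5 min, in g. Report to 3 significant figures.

17.1 g

Let m(t) be the amount of sucrose. Volume: V(t) = V₀ + (Q_in − Q_out) t = 243 + 9.5000 t; V(14.5) = 380.75 gal.
No sucrose enters, so dm/dt = −Q_out · (m/V).
Separate: dm/m = −Q_out dt/V(t) ⇒ ln(m/m₀) = −(Q_out/(Q_in−Q_out)) ln(V/V₀).
m = m₀ (V₀/V)^(Q_out/(Q_in−Q_out)) = 50.3 × (243/380.75)^(2.4000) = 17.119 g.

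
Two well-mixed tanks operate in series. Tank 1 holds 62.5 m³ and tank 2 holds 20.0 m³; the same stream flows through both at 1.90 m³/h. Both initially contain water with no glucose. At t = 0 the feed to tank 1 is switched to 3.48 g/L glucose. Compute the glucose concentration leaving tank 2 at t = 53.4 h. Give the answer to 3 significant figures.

2.48 g/L

Time constants: τᵢ = Vᵢ/Q for each well-mixed tank.
τ₁ = 62.5/1.90 = 32.895 h; τ₂ = 20.0/1.90 = 10.526 h.
Tank 1: C₁ = C_in(1 − e^(−t/τ₁)). Tank 2 (τ₁ ≠ τ₂): C₂ = C_in[1 − (τ₁ e^(−t/τ₁) − τ₂ e^(−t/τ₂))/(τ₁ − τ₂)].
At t = 53.4: e^(−t/τ₁) = 0.19723, e^(−t/τ₂) = 0.0062636.
C₂ = 3.48·[1 − (32.895·0.19723 − 10.526·0.0062636)/(22.368)] = 3.48·0.71290 = 2.4809 g/L.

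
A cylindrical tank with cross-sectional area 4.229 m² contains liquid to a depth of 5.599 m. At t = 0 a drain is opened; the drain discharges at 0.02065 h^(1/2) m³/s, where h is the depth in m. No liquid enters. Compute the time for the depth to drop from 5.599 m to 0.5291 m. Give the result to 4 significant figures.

A dh/dt = −Q_out = −0.02065 √h.
∫ h^(−1/2) dh = −(0.02065/A) ∫ dt, giving 2√h = 2√h₀ − (0.02065/A) t.
t = 2A(√h₀ − √h)/0.02065 = 2·4.229·(√5.599 − √0.5291)/0.02065
  = 8.45800 × (2.36622 − 0.727393) / 0.02065 = 671.245 s.

671.2 s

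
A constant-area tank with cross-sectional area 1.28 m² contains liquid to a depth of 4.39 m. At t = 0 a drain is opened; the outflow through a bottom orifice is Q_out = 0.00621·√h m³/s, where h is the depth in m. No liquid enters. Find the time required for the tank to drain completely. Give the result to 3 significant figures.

With no inflow, A dh/dt = −0.00621 √h.
∫ h^(−1/2) dh = −(0.00621/A) ∫ dt, giving 2√h = 2√h₀ − (0.00621/A) t.
Tank is empty when √h = 0: t_empty = 2A√h₀/0.00621.
t_empty = 2·1.28·√4.39/0.00621 = 2.5600·2.0952/0.00621 = 863.74 s.

864 s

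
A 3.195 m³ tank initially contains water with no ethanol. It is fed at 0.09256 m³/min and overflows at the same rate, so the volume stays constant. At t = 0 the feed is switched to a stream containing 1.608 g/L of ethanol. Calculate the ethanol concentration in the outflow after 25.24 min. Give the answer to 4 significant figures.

0.8340 g/L

Unsteady species balance (constant V, well mixed): V dC/dt = Q(C_in − C).
So dC/dt = (C_in − C)/τ with τ = V/Q = 3.195/0.09256 = 34.5182 min.
C approaches C_in exponentially: C(t) = C_in + (C₀ − C_in) e^(−t/τ).
C(25.24) = 1.608 + (0 − 1.608)·e^(−25.24/34.5182) = 1.608 + (-1.60800)·0.481326 = 0.834027 g/L.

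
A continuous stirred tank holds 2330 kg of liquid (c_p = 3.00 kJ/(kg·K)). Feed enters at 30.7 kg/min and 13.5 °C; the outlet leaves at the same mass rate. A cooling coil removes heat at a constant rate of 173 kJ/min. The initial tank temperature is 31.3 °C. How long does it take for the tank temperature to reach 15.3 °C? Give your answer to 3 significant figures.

127 min

M c_p dT/dt = ṁ c_p (T_in − T) − Q̇.
τ = M/ṁ = 75.896 min; T_ss = T_in − Q̇/(ṁ c_p) = 11.622 °C.
T(t) = T_ss + (T₀ − T_ss) e^(−t/τ). Set T = 15.3:
e^(−t/τ) = (15.3 − 11.622)/(31.3 − 11.622) = 0.18693
t = −75.896 · ln(0.18693) = 127.28 min.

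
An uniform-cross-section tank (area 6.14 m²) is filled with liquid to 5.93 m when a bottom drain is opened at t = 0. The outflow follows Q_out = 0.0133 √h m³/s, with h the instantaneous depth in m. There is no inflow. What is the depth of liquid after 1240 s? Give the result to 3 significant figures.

1.19 m

A dh/dt = −Q_out = −0.0133 √h.
This is separable: 2 d(√h)/dt = −0.0133/A, so √h = √h₀ − (0.0133/(2A)) t.
√h = √5.93 − 0.0133·1240/(2·6.14) = 2.4352 − 1.3430 = 1.0922.
h = 1.0922² = 1.1928 m.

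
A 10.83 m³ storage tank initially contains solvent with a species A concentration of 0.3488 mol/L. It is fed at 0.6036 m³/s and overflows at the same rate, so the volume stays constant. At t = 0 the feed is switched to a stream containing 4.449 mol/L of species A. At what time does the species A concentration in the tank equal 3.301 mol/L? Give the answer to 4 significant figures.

22.84 s

Transient balance on the dissolved component: V dC/dt = Q(C_in − C), so τ = V/Q = 17.9423 s.
C(t) = C_in + (C₀ − C_in) e^(−t/τ). Set C = 3.301 and solve for t:
e^(−t/τ) = (C − C_in)/(C₀ − C_in) = (3.301 − 4.449)/(0.3488 − 4.449) = 0.279986
t = −τ ln(…) = 17.9423 × 1.27301 = 22.8409 s.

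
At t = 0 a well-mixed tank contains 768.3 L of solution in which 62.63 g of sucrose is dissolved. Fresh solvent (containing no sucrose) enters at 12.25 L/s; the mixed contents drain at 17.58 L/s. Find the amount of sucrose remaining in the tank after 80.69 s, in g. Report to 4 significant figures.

Let m(t) be the amount of sucrose. Volume: V(t) = V₀ + (Q_in − Q_out) t = 768.3 − 5.33000 t; V(80.69) = 338.222 L.
Solute balance: dm/dt = 0 − Q_out C = −Q_out m/V(t).
dm/m = −Q_out dt/(V₀ − 5.33000 t); integrating gives ln(m/m₀) = −(Q_out/(Q_in−Q_out)) ln(V/V₀).
m = m₀ (V₀/V)^(Q_out/(Q_in−Q_out)) = 62.63 × (768.3/338.222)^(-3.29831) = 4.18311 g.

4.183 g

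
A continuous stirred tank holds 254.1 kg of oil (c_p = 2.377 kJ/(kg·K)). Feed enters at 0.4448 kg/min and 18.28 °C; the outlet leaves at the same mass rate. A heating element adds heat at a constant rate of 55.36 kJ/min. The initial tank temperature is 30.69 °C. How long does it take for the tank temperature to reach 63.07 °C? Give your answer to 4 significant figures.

950.2 min

M c_p dT/dt = ṁ c_p (T_in − T) + Q̇.
τ = M/ṁ = 571.268 min; T_ss = T_in + Q̇/(ṁ c_p) = 70.6403 °C.
T(t) = T_ss + (T₀ − T_ss) e^(−t/τ). Set T = 63.07:
e^(−t/τ) = (63.07 − 70.6403)/(30.69 − 70.6403) = 0.189493
t = −571.268 · ln(0.189493) = 950.249 min.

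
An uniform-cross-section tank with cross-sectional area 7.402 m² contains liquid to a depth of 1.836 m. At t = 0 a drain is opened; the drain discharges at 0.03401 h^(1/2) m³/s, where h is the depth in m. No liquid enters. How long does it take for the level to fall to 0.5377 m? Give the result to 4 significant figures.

A dh/dt = −Q_out = −0.03401 √h.
This is separable: 2 d(√h)/dt = −0.03401/A, so √h = √h₀ − (0.03401/(2A)) t.
t = 2A(√h₀ − √h)/0.03401 = 2·7.402·(√1.836 − √0.5377)/0.03401
  = 14.8040 × (1.35499 − 0.733280) / 0.03401 = 270.620 s.

270.6 s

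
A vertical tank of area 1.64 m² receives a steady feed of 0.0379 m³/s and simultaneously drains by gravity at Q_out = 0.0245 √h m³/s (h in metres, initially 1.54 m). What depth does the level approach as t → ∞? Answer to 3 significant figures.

2.39 m

Level balance: A dh/dt = 0.0379 − 0.0245 √h. Setting dh/dt = 0:
Q_in = 0.0245 √h_ss ⇒ √h_ss = 0.0379/0.0245 = 1.5469.
h_ss = 1.5469² = 2.3930 m. (Since h₀ = 1.54 m < h_ss, the level will rise toward this value.)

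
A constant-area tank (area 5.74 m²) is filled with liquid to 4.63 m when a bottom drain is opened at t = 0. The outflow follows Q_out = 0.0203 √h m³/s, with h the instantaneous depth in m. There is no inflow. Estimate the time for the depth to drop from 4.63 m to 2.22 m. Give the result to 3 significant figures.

374 s

A dh/dt = −Q_out = −0.0203 √h.
This is separable: 2 d(√h)/dt = −0.0203/A, so √h = √h₀ − (0.0203/(2A)) t.
t = 2A(√h₀ − √h)/0.0203 = 2·5.74·(√4.63 − √2.22)/0.0203
  = 11.480 × (2.1517 − 1.4900) / 0.0203 = 374.25 s.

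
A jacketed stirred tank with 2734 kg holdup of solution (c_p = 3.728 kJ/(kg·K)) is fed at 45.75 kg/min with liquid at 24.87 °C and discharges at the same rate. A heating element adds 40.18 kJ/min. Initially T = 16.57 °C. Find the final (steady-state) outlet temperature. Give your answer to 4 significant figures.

25.11 °C

M c_p dT/dt = ṁ c_p (T_in − T) + Q̇.
At steady state dT/dt = 0 ⇒ T_ss = T_in + Q̇/(ṁ c_p) = 24.87 + 40.18/(45.75·3.728) = 25.1056 °C.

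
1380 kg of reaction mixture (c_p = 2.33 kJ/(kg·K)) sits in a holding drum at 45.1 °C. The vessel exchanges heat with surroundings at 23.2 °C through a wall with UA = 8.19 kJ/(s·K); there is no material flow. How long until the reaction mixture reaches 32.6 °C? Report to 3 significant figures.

332 s

Unsteady energy balance on the tank contents: M c_p dT/dt = −UA(T − T_amb).
τ = M c_p/UA = 392.60 s; T_ss = T_amb = 23.200 °C.
T(t) = T_ss + (T₀ − T_ss)e^(−t/τ); set T = 32.6:
t = −τ ln[(T − T_ss)/(T₀ − T_ss)] = −392.60 · ln(0.42922) = 332.05 s.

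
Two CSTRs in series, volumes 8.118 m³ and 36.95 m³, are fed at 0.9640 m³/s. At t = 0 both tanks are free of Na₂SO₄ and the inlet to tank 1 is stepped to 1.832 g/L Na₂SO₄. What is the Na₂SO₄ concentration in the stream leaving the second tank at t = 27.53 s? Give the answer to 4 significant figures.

0.7068 g/L

Time constants: τᵢ = Vᵢ/Q for each well-mixed tank.
τ₁ = 8.118/0.9640 = 8.42116 s; τ₂ = 36.95/0.9640 = 38.3299 s.
Solving the cascade with C₁(0)=C₂(0)=0 gives C₂(t) = C_in[1 − (τ₁ e^(−t/τ₁) − τ₂ e^(−t/τ₂))/(τ₁ − τ₂)].
At t = 27.53: e^(−t/τ₁) = 0.0380389, e^(−t/τ₂) = 0.487610.
C₂ = 1.832·[1 − (8.42116·0.0380389 − 38.3299·0.487610)/(-29.9087)] = 1.832·0.385807 = 0.706799 g/L.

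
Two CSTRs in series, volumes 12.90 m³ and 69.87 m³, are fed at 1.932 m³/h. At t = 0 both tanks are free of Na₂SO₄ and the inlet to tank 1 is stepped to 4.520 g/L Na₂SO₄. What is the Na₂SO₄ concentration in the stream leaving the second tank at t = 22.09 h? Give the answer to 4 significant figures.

1.548 g/L

Time constants: τᵢ = Vᵢ/Q for each well-mixed tank.
τ₁ = 12.90/1.932 = 6.67702 h; τ₂ = 69.87/1.932 = 36.1646 h.
Tank 1: C₁ = C_in(1 − e^(−t/τ₁)). Tank 2 (τ₁ ≠ τ₂): C₂ = C_in[1 − (τ₁ e^(−t/τ₁) − τ₂ e^(−t/τ₂))/(τ₁ − τ₂)].
At t = 22.09: e^(−t/τ₁) = 0.0365760, e^(−t/τ₂) = 0.542906.
C₂ = 4.520·[1 − (6.67702·0.0365760 − 36.1646·0.542906)/(-29.4876)] = 4.520·0.342443 = 1.54784 g/L.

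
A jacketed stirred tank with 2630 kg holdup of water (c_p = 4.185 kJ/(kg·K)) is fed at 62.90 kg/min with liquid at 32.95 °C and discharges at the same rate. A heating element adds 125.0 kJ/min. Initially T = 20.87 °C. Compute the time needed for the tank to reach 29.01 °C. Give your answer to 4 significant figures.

43.70 min

Heat balance on the well-mixed liquid: M c_p dT/dt = ṁ c_p (T_in − T) + 125.0.
τ = M/ṁ = 41.8124 min; T_ss = T_in + Q̇/(ṁ c_p) = 33.4249 °C.
T(t) = T_ss + (T₀ − T_ss) e^(−t/τ). Set T = 29.01:
e^(−t/τ) = (29.01 − 33.4249)/(20.87 − 33.4249) = 0.351645
t = −41.8124 · ln(0.351645) = 43.6995 min.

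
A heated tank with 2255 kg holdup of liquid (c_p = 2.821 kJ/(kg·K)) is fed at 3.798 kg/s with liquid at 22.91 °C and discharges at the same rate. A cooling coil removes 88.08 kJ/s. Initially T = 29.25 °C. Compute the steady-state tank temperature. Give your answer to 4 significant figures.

14.69 °C

M c_p dT/dt = ṁ c_p (T_in − T) − Q̇.
At steady state dT/dt = 0 ⇒ T_ss = T_in − Q̇/(ṁ c_p) = 22.91 − 88.08/(3.798·2.821) = 14.6891 °C.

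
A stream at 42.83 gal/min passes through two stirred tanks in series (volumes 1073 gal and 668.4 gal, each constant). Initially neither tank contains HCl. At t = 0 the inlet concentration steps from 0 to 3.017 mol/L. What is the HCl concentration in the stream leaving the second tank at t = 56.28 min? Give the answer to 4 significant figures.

Each tank obeys Vᵢ dCᵢ/dt = Q(Cᵢ₋₁ − Cᵢ), so τᵢ = Vᵢ/Q.
τ₁ = 1073/42.83 = 25.0525 min; τ₂ = 668.4/42.83 = 15.6059 min.
Tank 1: C₁ = C_in(1 − e^(−t/τ₁)). Tank 2 (τ₁ ≠ τ₂): C₂ = C_in[1 − (τ₁ e^(−t/τ₁) − τ₂ e^(−t/τ₂))/(τ₁ − τ₂)].
At t = 56.28: e^(−t/τ₁) = 0.105771, e^(−t/τ₂) = 0.0271513.
C₂ = 3.017·[1 − (25.0525·0.105771 − 15.6059·0.0271513)/(9.44665)] = 3.017·0.764349 = 2.30604 mol/L.

2.306 mol/L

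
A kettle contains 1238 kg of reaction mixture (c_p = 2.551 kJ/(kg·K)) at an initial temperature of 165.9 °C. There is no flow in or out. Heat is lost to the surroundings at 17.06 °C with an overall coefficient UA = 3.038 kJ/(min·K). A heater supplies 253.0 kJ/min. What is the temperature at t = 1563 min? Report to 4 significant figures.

First-law balance (no shaft work): M c_p dT/dt = −UA(T − T_amb) + Q̇.
dT/dt = (T_ss − T)/τ with T_ss = T_amb + Q̇/UA = 17.06 + 253.0/3.038 = 100.338 °C, τ = M c_p/UA = 1238·2.551/3.038 = 1039.55 min.
Solution: T(t) = T_ss + (T₀ − T_ss) e^(−t/τ).
T(1563) = 100.338 + (65.5615)·0.222341 = 114.915 °C.

114.9 °C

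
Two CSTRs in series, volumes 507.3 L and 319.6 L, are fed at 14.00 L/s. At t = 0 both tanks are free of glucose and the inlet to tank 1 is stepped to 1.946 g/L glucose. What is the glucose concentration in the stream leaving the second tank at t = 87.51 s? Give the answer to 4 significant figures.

1.548 g/L

Each tank obeys Vᵢ dCᵢ/dt = Q(Cᵢ₋₁ − Cᵢ), so τᵢ = Vᵢ/Q.
τ₁ = 507.3/14.00 = 36.2357 s; τ₂ = 319.6/14.00 = 22.8286 s.
Solving the cascade with C₁(0)=C₂(0)=0 gives C₂(t) = C_in[1 − (τ₁ e^(−t/τ₁) − τ₂ e^(−t/τ₂))/(τ₁ − τ₂)].
At t = 87.51: e^(−t/τ₁) = 0.0893655, e^(−t/τ₂) = 0.0216369.
C₂ = 1.946·[1 − (36.2357·0.0893655 − 22.8286·0.0216369)/(13.4071)] = 1.946·0.795312 = 1.54768 g/L.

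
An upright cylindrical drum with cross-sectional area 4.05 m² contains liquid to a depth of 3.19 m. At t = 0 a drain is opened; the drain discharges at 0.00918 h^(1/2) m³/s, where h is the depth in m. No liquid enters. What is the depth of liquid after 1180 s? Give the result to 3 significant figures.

0.201 m

Volume balance on the tank: A dh/dt = −0.00918 √h.
∫ h^(−1/2) dh = −(0.00918/A) ∫ dt, giving 2√h = 2√h₀ − (0.00918/A) t.
√h = √3.19 − 0.00918·1180/(2·4.05) = 1.7861 − 1.3373 = 0.44872.
h = 0.44872² = 0.20135 m.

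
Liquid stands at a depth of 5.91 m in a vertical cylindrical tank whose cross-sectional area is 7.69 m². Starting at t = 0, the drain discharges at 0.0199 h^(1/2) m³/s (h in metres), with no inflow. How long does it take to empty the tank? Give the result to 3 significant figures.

1880 s

With no inflow, A dh/dt = −0.0199 √h.
Separate and integrate: 2(√h − √h₀) = −(0.0199/A) t.
Tank is empty when √h = 0: t_empty = 2A√h₀/0.0199.
t_empty = 2·7.69·√5.91/0.0199 = 15.380·2.4310/0.0199 = 1878.9 s.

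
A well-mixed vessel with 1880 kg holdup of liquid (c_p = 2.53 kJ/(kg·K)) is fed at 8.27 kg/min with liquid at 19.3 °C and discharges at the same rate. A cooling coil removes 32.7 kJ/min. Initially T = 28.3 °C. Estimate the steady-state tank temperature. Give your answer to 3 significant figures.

Energy balance: M c_p dT/dt = ṁ c_p (T_in − T) − 32.7.
At steady state dT/dt = 0 ⇒ T_ss = T_in − Q̇/(ṁ c_p) = 19.3 − 32.7/(8.27·2.53) = 17.737 °C.

17.7 °C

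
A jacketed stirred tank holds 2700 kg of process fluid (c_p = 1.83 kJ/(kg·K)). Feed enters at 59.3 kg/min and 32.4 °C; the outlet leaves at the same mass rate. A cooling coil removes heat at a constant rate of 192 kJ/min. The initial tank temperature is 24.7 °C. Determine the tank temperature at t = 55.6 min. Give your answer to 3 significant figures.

28.9 °C

M c_p dT/dt = ṁ c_p (T_in − T) − Q̇.
τ = M/ṁ = 45.531 min; T_ss = T_in − Q̇/(ṁ c_p) = 32.4 − 192/(59.3·1.83) = 30.631 °C.
Solution: T(t) = T_ss + (T₀ − T_ss) e^(−t/τ).
T(55.6) = 30.631 + (-5.9307)·e^(−55.6/45.531) = 30.631 + (-5.9307)·0.29489 = 28.882 °C.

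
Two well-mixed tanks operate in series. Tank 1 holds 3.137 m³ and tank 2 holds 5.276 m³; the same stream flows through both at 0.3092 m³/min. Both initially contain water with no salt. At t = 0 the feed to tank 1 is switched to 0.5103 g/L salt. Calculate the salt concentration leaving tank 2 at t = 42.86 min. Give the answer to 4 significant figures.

Species balance on tank i: dCᵢ/dt = (Cᵢ₋₁ − Cᵢ)/τᵢ with τᵢ = Vᵢ/Q.
τ₁ = 3.137/0.3092 = 10.1455 min; τ₂ = 5.276/0.3092 = 17.0634 min.
Tank 1: C₁ = C_in(1 − e^(−t/τ₁)). Tank 2 (τ₁ ≠ τ₂): C₂ = C_in[1 − (τ₁ e^(−t/τ₁) − τ₂ e^(−t/τ₂))/(τ₁ − τ₂)].
At t = 42.86: e^(−t/τ₁) = 0.0146324, e^(−t/τ₂) = 0.0811212.
C₂ = 0.5103·[1 − (10.1455·0.0146324 − 17.0634·0.0811212)/(-6.91785)] = 0.5103·0.821368 = 0.419144 g/L.

0.4191 g/L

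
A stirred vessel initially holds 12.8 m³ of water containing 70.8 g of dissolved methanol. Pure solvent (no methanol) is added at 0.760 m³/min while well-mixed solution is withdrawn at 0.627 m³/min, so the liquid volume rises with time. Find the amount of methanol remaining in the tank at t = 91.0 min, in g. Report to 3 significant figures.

Let m(t) be the amount of methanol. Volume: V(t) = V₀ + (Q_in − Q_out) t = 12.8 + 0.13300 t; V(91.0) = 24.903 m³.
Solute balance: dm/dt = 0 − Q_out C = −Q_out m/V(t).
dm/m = −Q_out dt/(V₀ + 0.13300 t); integrating gives ln(m/m₀) = −(Q_out/(Q_in−Q_out)) ln(V/V₀).
m = m₀ (V₀/V)^(Q_out/(Q_in−Q_out)) = 70.8 × (12.8/24.903)^(4.7143) = 3.0719 g.

3.07 g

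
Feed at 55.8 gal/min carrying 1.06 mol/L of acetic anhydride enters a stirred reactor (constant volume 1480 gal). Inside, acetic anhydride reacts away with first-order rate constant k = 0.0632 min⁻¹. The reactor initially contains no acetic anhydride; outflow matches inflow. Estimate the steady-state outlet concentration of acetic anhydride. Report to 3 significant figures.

0.396 mol/L

Accumulation = in − out − consumed: V dC/dt = Q C_in − Q C − k V C.
At steady state: 0 = Q C_in − (Q + kV) C_ss, so C_ss = Q C_in/(Q + kV).
C_ss = 55.8·1.06/(55.8 + 0.0632·1480) = 59.148/149.34 = 0.39607 mol/L.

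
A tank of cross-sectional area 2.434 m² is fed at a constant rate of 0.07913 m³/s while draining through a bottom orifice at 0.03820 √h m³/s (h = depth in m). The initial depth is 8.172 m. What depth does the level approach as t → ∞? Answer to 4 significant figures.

A dh/dt = Q_in − 0.03820 √h. Steady state requires inflow = outflow:
Q_in = 0.03820 √h_ss ⇒ √h_ss = 0.07913/0.03820 = 2.07147.
h_ss = 2.07147² = 4.29097 m. (Since h₀ = 8.172 m > h_ss, the level will fall toward this value.)

4.291 m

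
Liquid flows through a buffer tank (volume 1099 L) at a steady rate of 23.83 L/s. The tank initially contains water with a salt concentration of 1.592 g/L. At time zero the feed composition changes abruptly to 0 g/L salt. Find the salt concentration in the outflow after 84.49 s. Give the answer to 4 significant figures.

Transient balance on the dissolved component: V dC/dt = Q(C_in − C).
Time constant τ = V/Q = 1099/23.83 = 46.1183 s.
This is linear first-order; C(t) = C_in + (C₀ − C_in) e^(−t/τ).
C(84.49) = 0 + (1.592 − 0)·e^(−84.49/46.1183) = 0 + (1.59200)·0.160089 = 0.254861 g/L.

0.2549 g/L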